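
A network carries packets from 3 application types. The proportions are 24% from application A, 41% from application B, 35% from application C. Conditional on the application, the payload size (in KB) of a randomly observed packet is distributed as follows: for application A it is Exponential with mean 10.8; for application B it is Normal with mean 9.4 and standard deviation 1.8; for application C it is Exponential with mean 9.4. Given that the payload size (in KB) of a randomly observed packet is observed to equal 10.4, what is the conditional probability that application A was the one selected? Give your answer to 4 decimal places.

Likelihoods f(10.4 | ·): A: 0.0353482; B: 0.18994; C: 0.0351865.
Posterior ∝ prior × likelihood. Numerator for A: 0.24·0.0353482 = 0.00848356.
Normalizing constant: 0.24·0.0353482 + 0.41·0.18994 + 0.35·0.0351865 = 0.0986743.
P(A | observation) = 0.00848356 / 0.0986743 = 0.0859753.

0.0860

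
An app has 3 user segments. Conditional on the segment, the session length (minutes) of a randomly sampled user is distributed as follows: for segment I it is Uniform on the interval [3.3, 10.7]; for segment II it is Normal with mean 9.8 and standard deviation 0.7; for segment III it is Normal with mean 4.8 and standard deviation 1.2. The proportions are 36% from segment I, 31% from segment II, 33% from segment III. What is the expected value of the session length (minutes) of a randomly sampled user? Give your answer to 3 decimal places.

7.142

Component means — I: 7; II: 9.8; III: 4.8.
E[X] = 0.36·7 + 0.31·9.8 + 0.33·4.8 = 7.142.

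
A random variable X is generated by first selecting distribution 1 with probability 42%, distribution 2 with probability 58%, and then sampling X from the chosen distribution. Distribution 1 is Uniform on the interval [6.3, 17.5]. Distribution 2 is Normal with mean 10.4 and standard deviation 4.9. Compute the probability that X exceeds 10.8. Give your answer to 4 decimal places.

Conditional on each component, P(X > 10.8): 1: 0.598214; 2: 0.467469.
By total probability, P(X > 10.8) = 0.42·0.598214 + 0.58·0.467469 = 0.522382.

0.5224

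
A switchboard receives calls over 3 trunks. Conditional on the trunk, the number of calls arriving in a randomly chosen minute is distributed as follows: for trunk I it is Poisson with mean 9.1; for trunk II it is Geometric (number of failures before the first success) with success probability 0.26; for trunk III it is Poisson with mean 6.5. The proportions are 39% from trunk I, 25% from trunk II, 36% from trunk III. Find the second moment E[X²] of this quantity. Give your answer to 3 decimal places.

For each component E[X²] = Var + (mean)², giving I: 91.91; II: 19.0473; III: 48.75.
Overall E[X²] = 0.39·91.91 + 0.25·19.0473 + 0.36·48.75 = 58.1567.

58.157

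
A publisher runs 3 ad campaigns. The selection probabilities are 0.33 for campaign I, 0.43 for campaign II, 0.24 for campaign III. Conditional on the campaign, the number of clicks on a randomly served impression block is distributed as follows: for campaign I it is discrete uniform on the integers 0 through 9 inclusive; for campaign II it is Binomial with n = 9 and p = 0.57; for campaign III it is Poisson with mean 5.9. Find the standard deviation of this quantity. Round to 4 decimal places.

2.3151

Per component, I: μ=4.5, E[X²]=28.5; II: μ=5.13, E[X²]=28.5228; III: μ=5.9, E[X²]=40.71.
E[X] = 0.33·4.5 + 0.43·5.13 + 0.24·5.9 = 5.1069.
E[X²] = 0.33·28.5 + 0.43·28.5228 + 0.24·40.71 = 31.4402.
Var(X) = E[X²] − (E[X])² = 31.4402 − 26.0804 = 5.35978.
SD(X) = √5.35978 = 2.31512.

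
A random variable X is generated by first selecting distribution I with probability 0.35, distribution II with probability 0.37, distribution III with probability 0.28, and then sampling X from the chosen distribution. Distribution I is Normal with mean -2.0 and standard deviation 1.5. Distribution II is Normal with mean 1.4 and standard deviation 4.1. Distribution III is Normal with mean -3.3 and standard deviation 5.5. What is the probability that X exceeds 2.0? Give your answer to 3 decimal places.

Conditional on each component, P(X > 2.0): I: 0.00383038; II: 0.441826; III: 0.167614.
By total probability, P(X > 2.0) = 0.35·0.00383038 + 0.37·0.441826 + 0.28·0.167614 = 0.211748.

0.212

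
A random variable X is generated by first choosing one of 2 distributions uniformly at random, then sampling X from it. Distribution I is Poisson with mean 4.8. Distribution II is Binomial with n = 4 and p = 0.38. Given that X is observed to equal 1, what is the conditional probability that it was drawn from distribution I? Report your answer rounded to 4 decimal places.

Likelihoods P(X=1 | ·): I: 0.0395028; II: 0.362259.
Posterior ∝ prior × likelihood. Numerator for I: 0.5·0.0395028 = 0.0197514.
Normalizing constant: 0.5·0.0395028 + 0.5·0.362259 = 0.200881.
P(I | observation) = 0.0197514 / 0.200881 = 0.098324.

0.0983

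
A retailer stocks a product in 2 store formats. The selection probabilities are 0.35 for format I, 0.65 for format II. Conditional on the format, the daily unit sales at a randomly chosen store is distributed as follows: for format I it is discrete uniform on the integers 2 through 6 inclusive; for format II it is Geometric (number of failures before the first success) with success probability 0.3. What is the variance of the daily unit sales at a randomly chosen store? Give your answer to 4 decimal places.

6.3875

Per component, I: μ=4, E[X²]=18; II: μ=2.33333, E[X²]=13.2222.
E[X] = 0.35·4 + 0.65·2.33333 = 2.91667.
E[X²] = 0.35·18 + 0.65·13.2222 = 14.8944.
Var(X) = E[X²] − (E[X])² = 14.8944 − 8.50694 = 6.3875.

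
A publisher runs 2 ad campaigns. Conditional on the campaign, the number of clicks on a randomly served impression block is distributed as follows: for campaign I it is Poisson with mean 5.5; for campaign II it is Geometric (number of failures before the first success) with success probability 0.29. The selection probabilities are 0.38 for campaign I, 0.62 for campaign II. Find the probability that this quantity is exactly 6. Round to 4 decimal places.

0.0827

Conditional on each campaign, P(X = 6): I: 0.157117; II: 0.0371491.
By total probability, P(X = 6) = 0.38·0.157117 + 0.62·0.0371491 = 0.082737.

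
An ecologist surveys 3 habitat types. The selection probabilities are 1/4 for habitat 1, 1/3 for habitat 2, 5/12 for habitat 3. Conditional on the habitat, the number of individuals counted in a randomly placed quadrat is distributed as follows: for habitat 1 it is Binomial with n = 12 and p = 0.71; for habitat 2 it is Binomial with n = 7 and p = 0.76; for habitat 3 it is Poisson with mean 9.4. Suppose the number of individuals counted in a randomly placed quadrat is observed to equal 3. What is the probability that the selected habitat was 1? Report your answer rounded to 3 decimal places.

Likelihoods P(X=3 | ·): 1: 0.0011423; 2: 0.0509746; 3: 0.0114515.
Posterior ∝ prior × likelihood. Numerator for 1: 0.25·0.0011423 = 0.000285575.
Normalizing constant: 0.25·0.0011423 + 0.333333·0.0509746 + 0.416667·0.0114515 = 0.0220486.
P(1 | observation) = 0.000285575 / 0.0220486 = 0.0129521.

0.013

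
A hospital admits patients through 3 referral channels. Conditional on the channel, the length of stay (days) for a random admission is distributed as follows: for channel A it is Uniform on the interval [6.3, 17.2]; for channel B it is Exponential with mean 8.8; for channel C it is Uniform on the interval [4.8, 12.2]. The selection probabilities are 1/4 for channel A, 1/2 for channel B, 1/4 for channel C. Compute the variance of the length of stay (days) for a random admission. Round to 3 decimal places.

44.095

Per component, A: μ=11.75, E[X²]=147.963; B: μ=8.8, E[X²]=154.88; C: μ=8.5, E[X²]=76.8133.
E[X] = 0.25·11.75 + 0.5·8.8 + 0.25·8.5 = 9.4625.
E[X²] = 0.25·147.963 + 0.5·154.88 + 0.25·76.8133 = 133.634.
Var(X) = E[X²] − (E[X])² = 133.634 − 89.5389 = 44.0953.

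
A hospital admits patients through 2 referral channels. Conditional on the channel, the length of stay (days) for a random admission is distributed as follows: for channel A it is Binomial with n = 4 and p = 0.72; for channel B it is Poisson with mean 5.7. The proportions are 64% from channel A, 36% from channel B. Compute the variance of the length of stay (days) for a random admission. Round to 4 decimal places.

Per component, A: μ=2.88, E[X²]=9.1008; B: μ=5.7, E[X²]=38.19.
E[X] = 0.64·2.88 + 0.36·5.7 = 3.8952.
E[X²] = 0.64·9.1008 + 0.36·38.19 = 19.5729.
Var(X) = E[X²] − (E[X])² = 19.5729 − 15.1726 = 4.40033.

4.4003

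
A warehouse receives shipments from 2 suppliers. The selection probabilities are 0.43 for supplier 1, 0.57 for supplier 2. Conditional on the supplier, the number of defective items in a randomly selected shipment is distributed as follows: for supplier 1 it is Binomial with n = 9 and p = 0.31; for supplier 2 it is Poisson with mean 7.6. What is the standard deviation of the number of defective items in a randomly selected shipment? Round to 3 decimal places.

3.291

Per component, 1: μ=2.79, E[X²]=9.7092; 2: μ=7.6, E[X²]=65.36.
E[X] = 0.43·2.79 + 0.57·7.6 = 5.5317.
E[X²] = 0.43·9.7092 + 0.57·65.36 = 41.4302.
Var(X) = E[X²] − (E[X])² = 41.4302 − 30.5997 = 10.8305.
SD(X) = √10.8305 = 3.29097.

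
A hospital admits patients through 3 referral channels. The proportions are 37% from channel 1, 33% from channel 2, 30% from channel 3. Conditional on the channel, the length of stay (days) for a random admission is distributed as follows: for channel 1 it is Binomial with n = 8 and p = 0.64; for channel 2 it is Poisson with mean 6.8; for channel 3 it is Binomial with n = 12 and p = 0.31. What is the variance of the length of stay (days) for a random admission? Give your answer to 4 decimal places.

5.1974

Per component, 1: μ=5.12, E[X²]=28.0576; 2: μ=6.8, E[X²]=53.04; 3: μ=3.72, E[X²]=16.4052.
E[X] = 0.37·5.12 + 0.33·6.8 + 0.3·3.72 = 5.2544.
E[X²] = 0.37·28.0576 + 0.33·53.04 + 0.3·16.4052 = 32.8061.
Var(X) = E[X²] − (E[X])² = 32.8061 − 27.6087 = 5.19735.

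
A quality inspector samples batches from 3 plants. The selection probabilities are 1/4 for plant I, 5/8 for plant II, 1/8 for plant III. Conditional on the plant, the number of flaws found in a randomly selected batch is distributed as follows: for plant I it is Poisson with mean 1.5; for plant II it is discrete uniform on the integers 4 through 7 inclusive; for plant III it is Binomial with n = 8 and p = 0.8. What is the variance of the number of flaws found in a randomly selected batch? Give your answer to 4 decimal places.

4.6298

Per component, I: μ=1.5, E[X²]=3.75; II: μ=5.5, E[X²]=31.5; III: μ=6.4, E[X²]=42.24.
E[X] = 0.25·1.5 + 0.625·5.5 + 0.125·6.4 = 4.6125.
E[X²] = 0.25·3.75 + 0.625·31.5 + 0.125·42.24 = 25.905.
Var(X) = E[X²] − (E[X])² = 25.905 − 21.2752 = 4.62984.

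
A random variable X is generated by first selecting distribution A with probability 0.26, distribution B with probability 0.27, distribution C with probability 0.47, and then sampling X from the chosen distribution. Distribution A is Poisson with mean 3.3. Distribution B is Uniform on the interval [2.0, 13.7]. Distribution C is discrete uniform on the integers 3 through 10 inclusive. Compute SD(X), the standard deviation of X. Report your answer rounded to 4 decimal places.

Per component, A: μ=3.3, E[X²]=14.19; B: μ=7.85, E[X²]=73.03; C: μ=6.5, E[X²]=47.5.
E[X] = 0.26·3.3 + 0.27·7.85 + 0.47·6.5 = 6.0325.
E[X²] = 0.26·14.19 + 0.27·73.03 + 0.47·47.5 = 45.7325.
Var(X) = E[X²] − (E[X])² = 45.7325 − 36.3911 = 9.34144.
SD(X) = √9.34144 = 3.05638.

3.0564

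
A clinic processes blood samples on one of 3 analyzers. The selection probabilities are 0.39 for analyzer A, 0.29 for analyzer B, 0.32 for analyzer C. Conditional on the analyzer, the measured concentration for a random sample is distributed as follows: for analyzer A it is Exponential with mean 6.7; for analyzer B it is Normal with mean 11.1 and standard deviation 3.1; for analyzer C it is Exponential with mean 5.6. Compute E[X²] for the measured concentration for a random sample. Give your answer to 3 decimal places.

93.602

For each component E[X²] = Var + (mean)², giving A: 89.78; B: 132.82; C: 62.72.
Overall E[X²] = 0.39·89.78 + 0.29·132.82 + 0.32·62.72 = 93.6024.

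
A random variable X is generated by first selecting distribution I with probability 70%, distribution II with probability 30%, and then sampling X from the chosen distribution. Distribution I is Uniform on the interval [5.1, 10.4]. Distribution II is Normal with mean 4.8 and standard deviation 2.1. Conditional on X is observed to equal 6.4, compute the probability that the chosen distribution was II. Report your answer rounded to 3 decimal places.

Likelihoods f(6.4 | ·): I: 0.188679; II: 0.142114.
Posterior ∝ prior × likelihood. Numerator for II: 0.3·0.142114 = 0.0426342.
Normalizing constant: 0.7·0.188679 + 0.3·0.142114 = 0.17471.
P(II | observation) = 0.0426342 / 0.17471 = 0.244029.

0.244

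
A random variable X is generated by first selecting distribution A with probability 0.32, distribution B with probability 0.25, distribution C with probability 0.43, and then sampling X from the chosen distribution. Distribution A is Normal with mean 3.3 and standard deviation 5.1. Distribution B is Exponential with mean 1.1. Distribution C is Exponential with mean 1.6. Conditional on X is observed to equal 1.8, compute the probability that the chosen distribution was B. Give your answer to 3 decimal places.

Likelihoods f(1.8 | ·): A: 0.0749127; B: 0.176988; C: 0.202908.
Posterior ∝ prior × likelihood. Numerator for B: 0.25·0.176988 = 0.044247.
Normalizing constant: 0.32·0.0749127 + 0.25·0.176988 + 0.43·0.202908 = 0.155469.
P(B | observation) = 0.044247 / 0.155469 = 0.284602.

0.285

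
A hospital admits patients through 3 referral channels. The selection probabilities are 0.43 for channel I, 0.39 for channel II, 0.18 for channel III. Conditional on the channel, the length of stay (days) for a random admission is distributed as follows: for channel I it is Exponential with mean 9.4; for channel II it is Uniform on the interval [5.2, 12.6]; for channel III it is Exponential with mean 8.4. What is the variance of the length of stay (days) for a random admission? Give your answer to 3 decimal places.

52.612

Per component, I: μ=9.4, E[X²]=176.72; II: μ=8.9, E[X²]=83.7733; III: μ=8.4, E[X²]=141.12.
E[X] = 0.43·9.4 + 0.39·8.9 + 0.18·8.4 = 9.025.
E[X²] = 0.43·176.72 + 0.39·83.7733 + 0.18·141.12 = 134.063.
Var(X) = E[X²] − (E[X])² = 134.063 − 81.4506 = 52.6122.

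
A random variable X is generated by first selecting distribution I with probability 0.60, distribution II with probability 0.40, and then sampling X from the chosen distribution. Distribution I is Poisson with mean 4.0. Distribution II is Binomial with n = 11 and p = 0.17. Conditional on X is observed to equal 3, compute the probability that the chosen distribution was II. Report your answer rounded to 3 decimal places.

0.384

Likelihoods P(X=3 | ·): I: 0.195367; II: 0.182581.
Posterior ∝ prior × likelihood. Numerator for II: 0.4·0.182581 = 0.0730324.
Normalizing constant: 0.6·0.195367 + 0.4·0.182581 = 0.190252.
P(II | observation) = 0.0730324 / 0.190252 = 0.383871.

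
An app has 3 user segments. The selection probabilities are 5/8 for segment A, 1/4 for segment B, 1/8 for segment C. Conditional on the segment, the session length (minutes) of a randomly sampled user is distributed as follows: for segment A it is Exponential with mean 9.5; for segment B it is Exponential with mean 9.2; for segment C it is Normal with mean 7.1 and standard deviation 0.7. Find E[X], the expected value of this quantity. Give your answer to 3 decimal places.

Component means — A: 9.5; B: 9.2; C: 7.1.
E[X] = 0.625·9.5 + 0.25·9.2 + 0.125·7.1 = 9.125.

9.125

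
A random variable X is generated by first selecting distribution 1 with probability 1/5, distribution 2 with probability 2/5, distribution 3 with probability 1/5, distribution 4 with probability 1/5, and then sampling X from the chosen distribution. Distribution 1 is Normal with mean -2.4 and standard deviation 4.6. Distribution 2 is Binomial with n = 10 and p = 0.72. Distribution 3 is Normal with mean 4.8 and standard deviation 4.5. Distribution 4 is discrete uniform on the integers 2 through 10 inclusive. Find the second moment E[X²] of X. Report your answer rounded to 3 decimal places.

44.118

For each component E[X²] = Var + (mean)², giving 1: 26.92; 2: 53.856; 3: 43.29; 4: 42.6667.
Overall E[X²] = 0.2·26.92 + 0.4·53.856 + 0.2·43.29 + 0.2·42.6667 = 44.1177.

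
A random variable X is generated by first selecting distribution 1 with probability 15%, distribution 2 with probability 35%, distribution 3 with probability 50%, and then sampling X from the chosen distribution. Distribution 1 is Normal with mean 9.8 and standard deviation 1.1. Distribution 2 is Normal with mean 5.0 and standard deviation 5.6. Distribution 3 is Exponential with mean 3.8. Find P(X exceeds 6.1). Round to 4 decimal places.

Conditional on each component, P(X > 6.1): 1: 0.999615; 2: 0.422137; 3: 0.200837.
By total probability, P(X > 6.1) = 0.15·0.999615 + 0.35·0.422137 + 0.5·0.200837 = 0.398109.

0.3981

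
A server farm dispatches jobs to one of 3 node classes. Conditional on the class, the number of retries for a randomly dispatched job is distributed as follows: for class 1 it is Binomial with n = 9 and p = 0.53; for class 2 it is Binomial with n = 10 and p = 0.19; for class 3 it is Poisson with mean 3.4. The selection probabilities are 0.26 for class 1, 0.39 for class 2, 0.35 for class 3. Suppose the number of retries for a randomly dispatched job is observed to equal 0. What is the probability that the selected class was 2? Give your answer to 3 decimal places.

0.798

Likelihoods P(X=0 | ·): 1: 0.00111913; 2: 0.121577; 3: 0.0333733.
Posterior ∝ prior × likelihood. Numerator for 2: 0.39·0.121577 = 0.0474149.
Normalizing constant: 0.26·0.00111913 + 0.39·0.121577 + 0.35·0.0333733 = 0.0593865.
P(2 | observation) = 0.0474149 / 0.0593865 = 0.798412.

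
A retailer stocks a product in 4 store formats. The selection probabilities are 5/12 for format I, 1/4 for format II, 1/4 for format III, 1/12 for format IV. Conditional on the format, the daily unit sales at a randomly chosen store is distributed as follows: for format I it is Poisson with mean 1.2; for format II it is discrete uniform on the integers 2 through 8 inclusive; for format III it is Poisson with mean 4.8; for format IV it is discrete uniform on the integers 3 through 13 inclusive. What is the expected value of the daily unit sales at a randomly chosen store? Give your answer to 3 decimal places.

3.617

Component means — I: 1.2; II: 5; III: 4.8; IV: 8.
E[X] = 0.416667·1.2 + 0.25·5 + 0.25·4.8 + 0.0833333·8 = 3.61667.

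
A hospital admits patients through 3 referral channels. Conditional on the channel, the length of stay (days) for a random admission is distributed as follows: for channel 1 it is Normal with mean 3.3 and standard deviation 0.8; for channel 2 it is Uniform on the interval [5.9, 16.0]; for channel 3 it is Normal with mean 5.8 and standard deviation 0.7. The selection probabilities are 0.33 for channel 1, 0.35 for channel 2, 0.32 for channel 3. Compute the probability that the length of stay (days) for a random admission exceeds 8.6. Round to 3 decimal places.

0.256

Conditional on each channel, P(X > 8.6): 1: 1.73623e-11; 2: 0.732673; 3: 3.16712e-05.
By total probability, P(X > 8.6) = 0.33·1.73623e-11 + 0.35·0.732673 + 0.32·3.16712e-05 = 0.256446.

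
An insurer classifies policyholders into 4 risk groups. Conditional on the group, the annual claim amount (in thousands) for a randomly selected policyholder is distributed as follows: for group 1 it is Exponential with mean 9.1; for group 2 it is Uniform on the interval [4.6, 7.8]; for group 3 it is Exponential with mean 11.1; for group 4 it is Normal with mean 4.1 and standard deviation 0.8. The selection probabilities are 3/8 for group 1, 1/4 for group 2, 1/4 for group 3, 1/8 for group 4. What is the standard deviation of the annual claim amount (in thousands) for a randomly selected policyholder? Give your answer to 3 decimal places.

Per component, 1: μ=9.1, E[X²]=165.62; 2: μ=6.2, E[X²]=39.2933; 3: μ=11.1, E[X²]=246.42; 4: μ=4.1, E[X²]=17.45.
E[X] = 0.375·9.1 + 0.25·6.2 + 0.25·11.1 + 0.125·4.1 = 8.25.
E[X²] = 0.375·165.62 + 0.25·39.2933 + 0.25·246.42 + 0.125·17.45 = 135.717.
Var(X) = E[X²] − (E[X])² = 135.717 − 68.0625 = 67.6546.
SD(X) = √67.6546 = 8.22524.

8.225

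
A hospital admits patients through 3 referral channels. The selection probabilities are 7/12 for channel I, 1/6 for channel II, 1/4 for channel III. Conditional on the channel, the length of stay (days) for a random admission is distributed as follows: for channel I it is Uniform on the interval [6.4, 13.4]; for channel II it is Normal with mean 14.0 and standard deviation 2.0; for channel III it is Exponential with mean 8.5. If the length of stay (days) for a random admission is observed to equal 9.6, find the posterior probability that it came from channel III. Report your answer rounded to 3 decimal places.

Likelihoods f(9.6 | ·): I: 0.142857; II: 0.0177373; III: 0.0380263.
Posterior ∝ prior × likelihood. Numerator for III: 0.25·0.0380263 = 0.00950657.
Normalizing constant: 0.583333·0.142857 + 0.166667·0.0177373 + 0.25·0.0380263 = 0.0957961.
P(III | observation) = 0.00950657 / 0.0957961 = 0.0992375.

0.099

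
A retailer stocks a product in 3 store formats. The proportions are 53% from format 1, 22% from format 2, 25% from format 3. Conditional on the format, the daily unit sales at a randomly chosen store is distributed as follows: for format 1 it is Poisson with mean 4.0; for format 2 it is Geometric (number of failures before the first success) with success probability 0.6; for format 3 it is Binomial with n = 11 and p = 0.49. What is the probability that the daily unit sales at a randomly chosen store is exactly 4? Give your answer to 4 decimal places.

0.1496

Conditional on each format, P(X = 4): 1: 0.195367; 2: 0.01536; 3: 0.170722.
By total probability, P(X = 4) = 0.53·0.195367 + 0.22·0.01536 + 0.25·0.170722 = 0.149604.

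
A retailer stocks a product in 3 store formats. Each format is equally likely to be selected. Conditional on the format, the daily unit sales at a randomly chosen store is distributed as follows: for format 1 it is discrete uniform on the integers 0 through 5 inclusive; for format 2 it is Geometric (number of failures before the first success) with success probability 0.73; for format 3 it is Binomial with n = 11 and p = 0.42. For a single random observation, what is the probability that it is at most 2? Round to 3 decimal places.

0.525

Conditional on each format, P(X ≤ 2): 1: 0.5; 2: 0.980317; 3: 0.094465.
By total probability, P(X ≤ 2) = 0.333333·0.5 + 0.333333·0.980317 + 0.333333·0.094465 = 0.524927.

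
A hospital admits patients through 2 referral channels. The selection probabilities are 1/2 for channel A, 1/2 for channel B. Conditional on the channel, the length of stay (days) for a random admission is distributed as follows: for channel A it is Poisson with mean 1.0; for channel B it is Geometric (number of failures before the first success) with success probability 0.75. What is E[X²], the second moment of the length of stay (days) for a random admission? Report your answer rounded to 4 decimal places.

1.2778

For each component E[X²] = Var + (mean)², giving A: 2; B: 0.555556.
Overall E[X²] = 0.5·2 + 0.5·0.555556 = 1.27778.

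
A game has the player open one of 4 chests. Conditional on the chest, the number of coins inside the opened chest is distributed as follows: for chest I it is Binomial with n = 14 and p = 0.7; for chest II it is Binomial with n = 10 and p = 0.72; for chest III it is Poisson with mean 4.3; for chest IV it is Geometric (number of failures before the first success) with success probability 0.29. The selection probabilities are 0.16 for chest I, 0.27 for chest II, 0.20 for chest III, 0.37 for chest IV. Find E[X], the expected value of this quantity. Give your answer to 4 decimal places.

Component means — I: 9.8; II: 7.2; III: 4.3; IV: 2.44828.
E[X] = 0.16·9.8 + 0.27·7.2 + 0.2·4.3 + 0.37·2.44828 = 5.27786.

5.2779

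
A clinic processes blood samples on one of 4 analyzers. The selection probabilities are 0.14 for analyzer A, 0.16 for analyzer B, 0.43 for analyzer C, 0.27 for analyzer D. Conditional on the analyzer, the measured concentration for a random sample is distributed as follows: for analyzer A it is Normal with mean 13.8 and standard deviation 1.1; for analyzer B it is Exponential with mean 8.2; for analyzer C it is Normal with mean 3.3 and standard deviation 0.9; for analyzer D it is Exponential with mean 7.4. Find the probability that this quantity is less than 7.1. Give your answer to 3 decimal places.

Conditional on each analyzer, P(X < 7.1): A: 5.61356e-10; B: 0.579308; C: 0.999988; D: 0.6169.
By total probability, P(X < 7.1) = 0.14·5.61356e-10 + 0.16·0.579308 + 0.43·0.999988 + 0.27·0.6169 = 0.689247.

0.689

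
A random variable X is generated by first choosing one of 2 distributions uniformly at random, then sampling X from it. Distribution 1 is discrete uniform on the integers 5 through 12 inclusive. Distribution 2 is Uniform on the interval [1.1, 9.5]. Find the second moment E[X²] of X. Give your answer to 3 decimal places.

For each component E[X²] = Var + (mean)², giving 1: 77.5; 2: 33.97.
Overall E[X²] = 0.5·77.5 + 0.5·33.97 = 55.735.

55.735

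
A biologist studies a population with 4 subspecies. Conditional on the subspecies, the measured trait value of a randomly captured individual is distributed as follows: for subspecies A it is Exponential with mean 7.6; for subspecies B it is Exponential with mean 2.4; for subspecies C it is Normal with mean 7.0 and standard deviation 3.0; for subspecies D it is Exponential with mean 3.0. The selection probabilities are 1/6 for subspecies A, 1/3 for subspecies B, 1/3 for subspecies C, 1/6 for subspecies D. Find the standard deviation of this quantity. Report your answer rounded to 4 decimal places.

Per component, A: μ=7.6, E[X²]=115.52; B: μ=2.4, E[X²]=11.52; C: μ=7, E[X²]=58; D: μ=3, E[X²]=18.
E[X] = 0.166667·7.6 + 0.333333·2.4 + 0.333333·7 + 0.166667·3 = 4.9.
E[X²] = 0.166667·115.52 + 0.333333·11.52 + 0.333333·58 + 0.166667·18 = 45.4267.
Var(X) = E[X²] − (E[X])² = 45.4267 − 24.01 = 21.4167.
SD(X) = √21.4167 = 4.62781.

4.6278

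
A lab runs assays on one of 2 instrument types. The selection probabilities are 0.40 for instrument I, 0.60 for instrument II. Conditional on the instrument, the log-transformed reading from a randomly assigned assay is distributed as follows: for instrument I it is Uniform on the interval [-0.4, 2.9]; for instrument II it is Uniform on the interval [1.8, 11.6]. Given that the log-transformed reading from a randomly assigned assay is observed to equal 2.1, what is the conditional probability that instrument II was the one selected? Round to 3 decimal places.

Likelihoods f(2.1 | ·): I: 0.30303; II: 0.102041.
Posterior ∝ prior × likelihood. Numerator for II: 0.6·0.102041 = 0.0612245.
Normalizing constant: 0.4·0.30303 + 0.6·0.102041 = 0.182437.
P(II | observation) = 0.0612245 / 0.182437 = 0.335593.

0.336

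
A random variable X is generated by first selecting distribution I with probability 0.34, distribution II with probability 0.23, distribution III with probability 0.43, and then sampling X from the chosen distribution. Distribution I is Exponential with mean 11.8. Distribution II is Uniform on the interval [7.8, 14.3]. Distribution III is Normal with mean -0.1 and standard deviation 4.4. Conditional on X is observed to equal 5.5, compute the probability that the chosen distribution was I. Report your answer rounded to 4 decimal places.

0.5104

Likelihoods f(5.5 | ·): I: 0.0531732; II: 0; III: 0.040338.
Posterior ∝ prior × likelihood. Numerator for I: 0.34·0.0531732 = 0.0180789.
Normalizing constant: 0.34·0.0531732 + 0.23·0 + 0.43·0.040338 = 0.0354242.
P(I | observation) = 0.0180789 / 0.0354242 = 0.510353.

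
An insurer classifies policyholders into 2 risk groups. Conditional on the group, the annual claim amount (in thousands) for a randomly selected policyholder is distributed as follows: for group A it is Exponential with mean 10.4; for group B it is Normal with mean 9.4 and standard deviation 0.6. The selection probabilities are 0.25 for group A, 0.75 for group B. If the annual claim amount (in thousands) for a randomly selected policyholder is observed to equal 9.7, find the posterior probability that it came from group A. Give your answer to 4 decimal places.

0.0210

Likelihoods f(9.7 | ·): A: 0.0378359; B: 0.586776.
Posterior ∝ prior × likelihood. Numerator for A: 0.25·0.0378359 = 0.00945896.
Normalizing constant: 0.25·0.0378359 + 0.75·0.586776 = 0.449541.
P(A | observation) = 0.00945896 / 0.449541 = 0.0210414.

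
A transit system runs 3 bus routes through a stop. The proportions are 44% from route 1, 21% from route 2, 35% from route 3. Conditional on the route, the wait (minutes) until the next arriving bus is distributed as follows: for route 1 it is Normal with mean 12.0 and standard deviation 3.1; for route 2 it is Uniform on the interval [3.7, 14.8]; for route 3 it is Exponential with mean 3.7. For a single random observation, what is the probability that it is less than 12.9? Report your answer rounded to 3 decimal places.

0.784

Conditional on each route, P(X < 12.9): 1: 0.614215; 2: 0.828829; 3: 0.969392.
By total probability, P(X < 12.9) = 0.44·0.614215 + 0.21·0.828829 + 0.35·0.969392 = 0.783596.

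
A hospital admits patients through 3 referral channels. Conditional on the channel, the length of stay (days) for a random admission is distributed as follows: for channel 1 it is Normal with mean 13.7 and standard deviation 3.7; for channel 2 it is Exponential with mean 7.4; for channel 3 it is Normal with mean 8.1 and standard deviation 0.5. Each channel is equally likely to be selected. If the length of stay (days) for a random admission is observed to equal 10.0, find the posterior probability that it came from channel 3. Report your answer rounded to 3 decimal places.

Likelihoods f(10.0 | ·): 1: 0.0653975; 2: 0.0349852; 3: 0.000583894.
Posterior ∝ prior × likelihood. Numerator for 3: 0.333333·0.000583894 = 0.000194631.
Normalizing constant: 0.333333·0.0653975 + 0.333333·0.0349852 + 0.333333·0.000583894 = 0.0336555.
P(3 | observation) = 0.000194631 / 0.0336555 = 0.00578304.

0.006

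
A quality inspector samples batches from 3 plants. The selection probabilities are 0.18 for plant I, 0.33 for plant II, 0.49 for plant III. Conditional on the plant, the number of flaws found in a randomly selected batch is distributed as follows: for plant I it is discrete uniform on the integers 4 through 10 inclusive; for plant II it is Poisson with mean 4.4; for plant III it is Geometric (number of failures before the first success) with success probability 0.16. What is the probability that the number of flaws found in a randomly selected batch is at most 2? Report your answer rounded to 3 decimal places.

0.261

Conditional on each plant, P(X ≤ 2): I: 0; II: 0.185142; III: 0.407296.
By total probability, P(X ≤ 2) = 0.18·0 + 0.33·0.185142 + 0.49·0.407296 = 0.260672.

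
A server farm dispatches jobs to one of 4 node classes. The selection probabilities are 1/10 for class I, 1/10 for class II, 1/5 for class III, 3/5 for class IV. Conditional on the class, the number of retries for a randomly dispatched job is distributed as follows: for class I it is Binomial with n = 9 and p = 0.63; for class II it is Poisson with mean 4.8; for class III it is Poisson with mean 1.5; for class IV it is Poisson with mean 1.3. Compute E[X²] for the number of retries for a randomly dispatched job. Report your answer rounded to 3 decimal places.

For each component E[X²] = Var + (mean)², giving I: 34.2468; II: 27.84; III: 3.75; IV: 2.99.
Overall E[X²] = 0.1·34.2468 + 0.1·27.84 + 0.2·3.75 + 0.6·2.99 = 8.75268.

8.753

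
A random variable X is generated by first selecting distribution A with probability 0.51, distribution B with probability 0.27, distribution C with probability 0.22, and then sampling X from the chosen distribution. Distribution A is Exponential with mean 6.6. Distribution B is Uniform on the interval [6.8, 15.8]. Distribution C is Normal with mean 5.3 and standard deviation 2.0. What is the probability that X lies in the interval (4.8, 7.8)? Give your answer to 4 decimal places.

0.2285

Conditional on each component, P(4.8 < X < 7.8): A: 0.176505; B: 0.111111; C: 0.493057.
By total probability, P(4.8 < X < 7.8) = 0.51·0.176505 + 0.27·0.111111 + 0.22·0.493057 = 0.22849.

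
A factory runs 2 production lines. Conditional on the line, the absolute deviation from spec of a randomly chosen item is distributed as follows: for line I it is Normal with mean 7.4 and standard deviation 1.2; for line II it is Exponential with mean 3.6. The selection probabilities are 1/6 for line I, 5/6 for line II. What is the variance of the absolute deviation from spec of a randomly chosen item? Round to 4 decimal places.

Per component, I: μ=7.4, E[X²]=56.2; II: μ=3.6, E[X²]=25.92.
E[X] = 0.166667·7.4 + 0.833333·3.6 = 4.23333.
E[X²] = 0.166667·56.2 + 0.833333·25.92 = 30.9667.
Var(X) = E[X²] − (E[X])² = 30.9667 − 17.9211 = 13.0456.

13.0456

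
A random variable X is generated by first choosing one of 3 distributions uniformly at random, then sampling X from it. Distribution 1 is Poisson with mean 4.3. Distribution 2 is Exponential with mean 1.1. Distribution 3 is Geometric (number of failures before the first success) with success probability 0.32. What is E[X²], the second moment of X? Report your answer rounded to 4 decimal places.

12.1221

For each component E[X²] = Var + (mean)², giving 1: 22.79; 2: 2.42; 3: 11.1562.
Overall E[X²] = 0.333333·22.79 + 0.333333·2.42 + 0.333333·11.1562 = 12.1221.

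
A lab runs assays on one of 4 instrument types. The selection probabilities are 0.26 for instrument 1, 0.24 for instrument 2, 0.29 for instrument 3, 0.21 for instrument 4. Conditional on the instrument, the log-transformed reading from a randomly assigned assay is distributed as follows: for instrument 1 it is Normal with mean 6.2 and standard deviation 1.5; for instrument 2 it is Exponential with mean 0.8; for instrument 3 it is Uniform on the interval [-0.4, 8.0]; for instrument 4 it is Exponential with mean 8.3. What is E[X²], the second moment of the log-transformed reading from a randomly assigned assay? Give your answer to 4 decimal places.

45.7132

For each component E[X²] = Var + (mean)², giving 1: 40.69; 2: 1.28; 3: 20.32; 4: 137.78.
Overall E[X²] = 0.26·40.69 + 0.24·1.28 + 0.29·20.32 + 0.21·137.78 = 45.7132.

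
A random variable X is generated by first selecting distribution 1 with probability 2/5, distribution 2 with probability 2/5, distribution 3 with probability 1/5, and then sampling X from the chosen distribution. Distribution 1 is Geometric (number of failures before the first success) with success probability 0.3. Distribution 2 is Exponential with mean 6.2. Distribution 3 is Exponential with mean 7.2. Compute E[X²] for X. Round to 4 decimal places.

For each component E[X²] = Var + (mean)², giving 1: 13.2222; 2: 76.88; 3: 103.68.
Overall E[X²] = 0.4·13.2222 + 0.4·76.88 + 0.2·103.68 = 56.7769.

56.7769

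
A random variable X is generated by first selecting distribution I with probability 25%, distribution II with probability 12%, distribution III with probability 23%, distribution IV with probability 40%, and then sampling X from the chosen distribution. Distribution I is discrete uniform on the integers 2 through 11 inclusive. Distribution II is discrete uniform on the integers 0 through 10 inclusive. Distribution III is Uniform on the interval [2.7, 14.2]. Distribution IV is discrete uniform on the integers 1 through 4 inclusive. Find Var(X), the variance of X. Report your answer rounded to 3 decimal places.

Per component, I: μ=6.5, E[X²]=50.5; II: μ=5, E[X²]=35; III: μ=8.45, E[X²]=82.4233; IV: μ=2.5, E[X²]=7.5.
E[X] = 0.25·6.5 + 0.12·5 + 0.23·8.45 + 0.4·2.5 = 5.1685.
E[X²] = 0.25·50.5 + 0.12·35 + 0.23·82.4233 + 0.4·7.5 = 38.7824.
Var(X) = E[X²] − (E[X])² = 38.7824 − 26.7134 = 12.069.

12.069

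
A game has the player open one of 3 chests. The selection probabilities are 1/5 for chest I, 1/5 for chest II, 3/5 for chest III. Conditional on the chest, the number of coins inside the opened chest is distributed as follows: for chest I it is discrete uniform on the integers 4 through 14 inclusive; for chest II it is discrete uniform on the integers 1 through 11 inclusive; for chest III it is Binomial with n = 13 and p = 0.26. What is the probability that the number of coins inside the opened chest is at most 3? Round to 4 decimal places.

Conditional on each chest, P(X ≤ 3): I: 0; II: 0.272727; III: 0.550735.
By total probability, P(X ≤ 3) = 0.2·0 + 0.2·0.272727 + 0.6·0.550735 = 0.384986.

0.3850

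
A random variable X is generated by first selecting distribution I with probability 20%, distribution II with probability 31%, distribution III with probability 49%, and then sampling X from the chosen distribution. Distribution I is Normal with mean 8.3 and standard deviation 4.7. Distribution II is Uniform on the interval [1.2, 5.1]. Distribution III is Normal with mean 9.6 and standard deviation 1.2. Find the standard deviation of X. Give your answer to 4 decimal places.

Per component, I: μ=8.3, E[X²]=90.98; II: μ=3.15, E[X²]=11.19; III: μ=9.6, E[X²]=93.6.
E[X] = 0.2·8.3 + 0.31·3.15 + 0.49·9.6 = 7.3405.
E[X²] = 0.2·90.98 + 0.31·11.19 + 0.49·93.6 = 67.5289.
Var(X) = E[X²] − (E[X])² = 67.5289 − 53.8829 = 13.646.
SD(X) = √13.646 = 3.69404.

3.6940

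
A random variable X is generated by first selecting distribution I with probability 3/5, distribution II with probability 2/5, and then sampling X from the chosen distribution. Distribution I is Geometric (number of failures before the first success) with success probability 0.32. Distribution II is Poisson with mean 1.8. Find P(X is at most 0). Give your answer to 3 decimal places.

0.258

Conditional on each component, P(X ≤ 0): I: 0.32; II: 0.165299.
By total probability, P(X ≤ 0) = 0.6·0.32 + 0.4·0.165299 = 0.25812.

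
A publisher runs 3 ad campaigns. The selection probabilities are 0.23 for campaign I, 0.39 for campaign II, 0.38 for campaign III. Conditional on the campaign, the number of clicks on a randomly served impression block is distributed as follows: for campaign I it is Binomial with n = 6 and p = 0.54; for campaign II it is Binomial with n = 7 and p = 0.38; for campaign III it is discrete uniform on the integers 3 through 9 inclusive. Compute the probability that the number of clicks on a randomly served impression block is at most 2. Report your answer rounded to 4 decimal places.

Conditional on each campaign, P(X ≤ 2): I: 0.27205; II: 0.464113; III: 0.
By total probability, P(X ≤ 2) = 0.23·0.27205 + 0.39·0.464113 + 0.38·0 = 0.243576.

0.2436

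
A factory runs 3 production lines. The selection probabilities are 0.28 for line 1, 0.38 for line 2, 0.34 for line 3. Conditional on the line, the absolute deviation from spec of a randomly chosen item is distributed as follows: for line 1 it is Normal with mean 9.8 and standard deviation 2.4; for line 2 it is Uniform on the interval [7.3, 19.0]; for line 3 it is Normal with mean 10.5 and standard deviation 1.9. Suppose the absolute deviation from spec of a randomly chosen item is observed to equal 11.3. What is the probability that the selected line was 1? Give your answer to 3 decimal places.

0.281

Likelihoods f(11.3 | ·): 1: 0.136734; 2: 0.0854701; 3: 0.192158.
Posterior ∝ prior × likelihood. Numerator for 1: 0.28·0.136734 = 0.0382854.
Normalizing constant: 0.28·0.136734 + 0.38·0.0854701 + 0.34·0.192158 = 0.136098.
P(1 | observation) = 0.0382854 / 0.136098 = 0.281308.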